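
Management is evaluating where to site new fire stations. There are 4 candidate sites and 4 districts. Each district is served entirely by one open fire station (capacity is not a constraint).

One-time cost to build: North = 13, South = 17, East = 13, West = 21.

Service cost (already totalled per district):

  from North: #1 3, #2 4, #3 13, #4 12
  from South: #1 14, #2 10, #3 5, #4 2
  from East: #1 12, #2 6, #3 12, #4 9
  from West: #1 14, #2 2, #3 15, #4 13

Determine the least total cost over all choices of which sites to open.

For any fixed open set, each district goes to its cheapest open site; total = fixed + service.
{North, South}: #1→North 3, #2→North 4, #3→South 5, #4→South 2. Service 14; fixed 30; total 44.
{North}: service 32 + fixed 13 = 45
{South}: #1→South 14, #2→South 10, #3→South 5, #4→South 2. Service 31; fixed 17; total 48.
{North, South, East, West}: service 12 + fixed 64 = 76
No other subset beats 44.

Minimum total cost: 44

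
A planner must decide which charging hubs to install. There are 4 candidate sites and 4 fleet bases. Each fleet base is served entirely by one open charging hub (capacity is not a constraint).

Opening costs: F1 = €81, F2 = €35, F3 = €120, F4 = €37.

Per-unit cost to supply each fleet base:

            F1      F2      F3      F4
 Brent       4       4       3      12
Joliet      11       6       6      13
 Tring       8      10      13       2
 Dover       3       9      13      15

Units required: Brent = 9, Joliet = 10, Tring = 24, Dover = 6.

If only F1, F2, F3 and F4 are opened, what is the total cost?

Total cost: 426

Each fleet base is assigned to its cheapest site among the open ones.
{F1, F2, F3, F4}: Brent→F3 3·9=27, Joliet→F2 6·10=60, Tring→F4 2·24=48, Dover→F1 3·6=18. Service 153; fixed 273; total 426.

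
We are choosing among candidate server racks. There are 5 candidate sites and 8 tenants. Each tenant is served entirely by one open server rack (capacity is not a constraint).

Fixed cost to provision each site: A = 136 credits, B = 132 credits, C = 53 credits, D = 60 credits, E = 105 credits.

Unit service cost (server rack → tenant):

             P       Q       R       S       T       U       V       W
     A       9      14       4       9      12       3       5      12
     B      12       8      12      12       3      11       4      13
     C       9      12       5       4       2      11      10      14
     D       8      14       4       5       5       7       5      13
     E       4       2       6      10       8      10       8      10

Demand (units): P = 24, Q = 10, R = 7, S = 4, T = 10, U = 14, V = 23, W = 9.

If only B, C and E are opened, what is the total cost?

Each tenant is assigned to its cheapest site among the open ones.
{B, C, E}: P→E 4·24=96, Q→E 2·10=20, R→C 5·7=35, S→C 4·4=16, T→C 2·10=20, U→E 10·14=140, V→B 4·23=92, W→E 10·9=90. Service 509; fixed 290; total 799.

Total cost: 799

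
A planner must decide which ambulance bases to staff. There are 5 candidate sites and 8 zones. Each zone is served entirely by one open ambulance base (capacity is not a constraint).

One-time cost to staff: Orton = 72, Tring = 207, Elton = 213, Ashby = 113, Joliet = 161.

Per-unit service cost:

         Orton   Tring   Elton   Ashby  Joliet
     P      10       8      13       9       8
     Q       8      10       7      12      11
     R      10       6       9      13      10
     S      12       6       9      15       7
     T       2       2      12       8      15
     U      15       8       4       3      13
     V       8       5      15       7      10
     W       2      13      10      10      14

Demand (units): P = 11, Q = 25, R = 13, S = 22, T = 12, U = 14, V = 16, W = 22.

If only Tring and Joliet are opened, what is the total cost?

Each zone is assigned to its cheapest site among the open ones.
{Tring, Joliet}: P→Tring 8·11=88, Q→Tring 10·25=250, R→Tring 6·13=78, S→Tring 6·22=132, T→Tring 2·12=24, U→Tring 8·14=112, V→Tring 5·16=80, W→Tring 13·22=286. Service 1050; fixed 368; total 1418.

Total cost: 1418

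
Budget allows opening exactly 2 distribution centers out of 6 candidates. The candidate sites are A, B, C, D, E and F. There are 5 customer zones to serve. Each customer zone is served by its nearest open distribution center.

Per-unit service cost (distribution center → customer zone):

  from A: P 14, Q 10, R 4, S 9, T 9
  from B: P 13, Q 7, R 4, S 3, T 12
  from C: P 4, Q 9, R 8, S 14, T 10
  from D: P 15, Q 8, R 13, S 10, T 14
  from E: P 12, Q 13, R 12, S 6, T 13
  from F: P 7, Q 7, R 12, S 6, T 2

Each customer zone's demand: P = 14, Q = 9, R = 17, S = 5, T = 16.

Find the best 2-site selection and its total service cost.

With exactly 2 open, each customer zone uses its cheapest among the chosen.
{B, F}: P→F 7·14=98, Q→B 7·9=63, R→B 4·17=68, S→B 3·5=15, T→F 2·16=32. Service cost 276.
{A, F}: service cost 291
{C, F}: service cost 317
Among all 15 size-2 choices, {B, F} is lowest.

Choose B and F; total service cost 276.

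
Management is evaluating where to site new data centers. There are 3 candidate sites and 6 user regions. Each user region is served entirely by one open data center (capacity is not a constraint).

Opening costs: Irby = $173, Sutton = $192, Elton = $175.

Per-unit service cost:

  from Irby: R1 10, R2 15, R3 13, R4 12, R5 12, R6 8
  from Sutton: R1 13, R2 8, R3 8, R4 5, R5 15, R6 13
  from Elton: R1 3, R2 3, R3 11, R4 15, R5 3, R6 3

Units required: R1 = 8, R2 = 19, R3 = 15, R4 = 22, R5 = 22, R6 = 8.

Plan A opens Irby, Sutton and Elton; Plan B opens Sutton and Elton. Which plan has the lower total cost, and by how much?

Plan B is cheaper by 173.

Plan A: {Irby, Sutton, Elton}: R1→Elton 3·8=24, R2→Elton 3·19=57, R3→Sutton 8·15=120, R4→Sutton 5·22=110, R5→Elton 3·22=66, R6→Elton 3·8=24. Service 401; fixed 540; total 941.
Plan B: {Sutton, Elton}: R1→Elton 3·8=24, R2→Elton 3·19=57, R3→Sutton 8·15=120, R4→Sutton 5·22=110, R5→Elton 3·22=66, R6→Elton 3·8=24. Service 401; fixed 367; total 768.
Difference: |941 − 768| = 173.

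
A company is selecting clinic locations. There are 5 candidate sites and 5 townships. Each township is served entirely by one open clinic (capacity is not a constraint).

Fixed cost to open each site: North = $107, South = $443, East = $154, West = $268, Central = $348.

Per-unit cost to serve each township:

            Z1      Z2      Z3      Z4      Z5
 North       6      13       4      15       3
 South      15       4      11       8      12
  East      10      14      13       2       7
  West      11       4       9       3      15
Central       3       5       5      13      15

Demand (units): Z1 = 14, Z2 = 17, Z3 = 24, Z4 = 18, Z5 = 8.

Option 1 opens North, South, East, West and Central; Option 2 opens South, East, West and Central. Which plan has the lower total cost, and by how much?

Option 1: {North, South, East, West, Central}: Z1→Central 3·14=42, Z2→South 4·17=68, Z3→North 4·24=96, Z4→East 2·18=36, Z5→North 3·8=24. Service 266; fixed 1320; total 1586.
Option 2: {South, East, West, Central}: Z1→Central 3·14=42, Z2→South 4·17=68, Z3→Central 5·24=120, Z4→East 2·18=36, Z5→East 7·8=56. Service 322; fixed 1213; total 1535.
Difference: |1586 − 1535| = 51.

Option 2 is cheaper by 51.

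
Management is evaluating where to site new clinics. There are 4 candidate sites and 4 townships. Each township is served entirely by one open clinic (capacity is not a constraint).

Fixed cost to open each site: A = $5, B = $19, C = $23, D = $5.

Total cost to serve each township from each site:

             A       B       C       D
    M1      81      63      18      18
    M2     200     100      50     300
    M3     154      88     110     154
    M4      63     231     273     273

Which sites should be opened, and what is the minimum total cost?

Open A, B and C; minimum total cost 266.

For any fixed open set, each township goes to its cheapest open site; total = fixed + service.
{A, B, C}: M1→C 18, M2→C 50, M3→B 88, M4→A 63. Service 219; fixed 47; total 266.
{A, C}: M1→C 18, M2→C 50, M3→C 110, M4→A 63. Service 241; fixed 28; total 269.
{A, B, C, D}: service 219 + fixed 52 = 271
{A}: M1→A 81, M2→A 200, M3→A 154, M4→A 63. Service 498; fixed 5; total 503.
No other subset beats 266.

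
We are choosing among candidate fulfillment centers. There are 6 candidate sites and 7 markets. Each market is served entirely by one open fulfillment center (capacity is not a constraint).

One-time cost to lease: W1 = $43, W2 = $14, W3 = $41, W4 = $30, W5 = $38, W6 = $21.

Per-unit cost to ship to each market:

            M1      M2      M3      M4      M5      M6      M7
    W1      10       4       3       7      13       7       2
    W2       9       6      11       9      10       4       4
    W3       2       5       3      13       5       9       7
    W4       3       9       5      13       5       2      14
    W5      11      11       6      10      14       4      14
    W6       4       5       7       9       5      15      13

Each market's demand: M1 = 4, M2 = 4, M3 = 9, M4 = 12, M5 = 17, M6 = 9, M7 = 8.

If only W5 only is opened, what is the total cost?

Total cost: 686

Each market is assigned to its cheapest site among the open ones.
{W5}: M1→W5 11·4=44, M2→W5 11·4=44, M3→W5 6·9=54, M4→W5 10·12=120, M5→W5 14·17=238, M6→W5 4·9=36, M7→W5 14·8=112. Service 648; fixed 38; total 686.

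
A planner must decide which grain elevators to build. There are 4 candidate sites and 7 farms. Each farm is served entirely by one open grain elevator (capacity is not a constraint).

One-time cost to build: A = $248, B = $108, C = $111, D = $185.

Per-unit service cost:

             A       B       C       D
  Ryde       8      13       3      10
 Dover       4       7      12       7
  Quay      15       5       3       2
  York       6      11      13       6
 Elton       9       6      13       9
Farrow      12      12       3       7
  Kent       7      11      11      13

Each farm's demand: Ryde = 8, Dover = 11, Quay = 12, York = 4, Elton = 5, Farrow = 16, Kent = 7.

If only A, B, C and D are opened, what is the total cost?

Total cost: 895

Each farm is assigned to its cheapest site among the open ones.
{A, B, C, D}: Ryde→C 3·8=24, Dover→A 4·11=44, Quay→D 2·12=24, York→A 6·4=24, Elton→B 6·5=30, Farrow→C 3·16=48, Kent→A 7·7=49. Service 243; fixed 652; total 895.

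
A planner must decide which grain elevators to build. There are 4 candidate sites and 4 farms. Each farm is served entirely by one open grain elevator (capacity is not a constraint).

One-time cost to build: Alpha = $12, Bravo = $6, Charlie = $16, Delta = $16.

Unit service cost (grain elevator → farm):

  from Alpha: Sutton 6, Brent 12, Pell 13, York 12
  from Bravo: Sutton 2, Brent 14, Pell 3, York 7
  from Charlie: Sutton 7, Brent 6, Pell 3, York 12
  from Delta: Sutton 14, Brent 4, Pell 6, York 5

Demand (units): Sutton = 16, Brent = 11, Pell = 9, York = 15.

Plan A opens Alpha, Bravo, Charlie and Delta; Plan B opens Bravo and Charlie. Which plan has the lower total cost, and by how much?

Plan A is cheaper by 24.

Plan A: {Alpha, Bravo, Charlie, Delta}: Sutton→Bravo 2·16=32, Brent→Delta 4·11=44, Pell→Bravo 3·9=27, York→Delta 5·15=75. Service 178; fixed 50; total 228.
Plan B: {Bravo, Charlie}: Sutton→Bravo 2·16=32, Brent→Charlie 6·11=66, Pell→Bravo 3·9=27, York→Bravo 7·15=105. Service 230; fixed 22; total 252.
Difference: |228 − 252| = 24.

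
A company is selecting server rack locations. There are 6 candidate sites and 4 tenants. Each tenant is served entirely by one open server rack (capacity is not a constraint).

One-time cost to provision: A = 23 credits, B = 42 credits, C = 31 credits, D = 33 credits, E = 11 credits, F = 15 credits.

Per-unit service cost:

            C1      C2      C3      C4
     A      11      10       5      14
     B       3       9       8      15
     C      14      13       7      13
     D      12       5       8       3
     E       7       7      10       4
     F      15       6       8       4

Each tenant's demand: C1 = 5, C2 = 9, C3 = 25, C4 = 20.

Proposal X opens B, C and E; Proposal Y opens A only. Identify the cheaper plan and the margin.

Proposal X: {B, C, E}: C1→B 3·5=15, C2→E 7·9=63, C3→C 7·25=175, C4→E 4·20=80. Service 333; fixed 84; total 417.
Proposal Y: {A}: C1→A 11·5=55, C2→A 10·9=90, C3→A 5·25=125, C4→A 14·20=280. Service 550; fixed 23; total 573.
Difference: |417 − 573| = 156.

Proposal X is cheaper by 156.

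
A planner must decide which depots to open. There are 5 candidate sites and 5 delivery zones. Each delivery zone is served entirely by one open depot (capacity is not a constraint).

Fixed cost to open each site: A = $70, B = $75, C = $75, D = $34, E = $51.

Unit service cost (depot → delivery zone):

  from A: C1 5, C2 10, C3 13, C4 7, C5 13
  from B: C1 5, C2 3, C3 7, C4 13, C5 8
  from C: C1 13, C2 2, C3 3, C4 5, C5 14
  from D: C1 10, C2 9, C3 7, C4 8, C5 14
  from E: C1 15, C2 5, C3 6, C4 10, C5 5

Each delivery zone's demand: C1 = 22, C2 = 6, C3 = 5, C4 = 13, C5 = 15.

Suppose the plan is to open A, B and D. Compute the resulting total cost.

Total cost: 553

Each delivery zone is assigned to its cheapest site among the open ones.
{A, B, D}: C1→A 5·22=110, C2→B 3·6=18, C3→B 7·5=35, C4→A 7·13=91, C5→B 8·15=120. Service 374; fixed 179; total 553.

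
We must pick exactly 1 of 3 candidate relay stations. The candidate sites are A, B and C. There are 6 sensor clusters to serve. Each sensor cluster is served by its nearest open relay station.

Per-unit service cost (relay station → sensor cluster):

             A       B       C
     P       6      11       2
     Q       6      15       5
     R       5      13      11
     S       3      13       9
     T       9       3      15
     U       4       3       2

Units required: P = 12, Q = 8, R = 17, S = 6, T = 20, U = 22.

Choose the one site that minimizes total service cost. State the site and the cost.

With exactly 1 open, each sensor cluster uses its cheapest among the chosen.
{A}: P→A 6·12=72, Q→A 6·8=48, R→A 5·17=85, S→A 3·6=18, T→A 9·20=180, U→A 4·22=88. Service cost 491.
{C}: service cost 649
{B}: service cost 677
Among all 3 size-1 choices, {A} is lowest.

Choose A only; total service cost 491.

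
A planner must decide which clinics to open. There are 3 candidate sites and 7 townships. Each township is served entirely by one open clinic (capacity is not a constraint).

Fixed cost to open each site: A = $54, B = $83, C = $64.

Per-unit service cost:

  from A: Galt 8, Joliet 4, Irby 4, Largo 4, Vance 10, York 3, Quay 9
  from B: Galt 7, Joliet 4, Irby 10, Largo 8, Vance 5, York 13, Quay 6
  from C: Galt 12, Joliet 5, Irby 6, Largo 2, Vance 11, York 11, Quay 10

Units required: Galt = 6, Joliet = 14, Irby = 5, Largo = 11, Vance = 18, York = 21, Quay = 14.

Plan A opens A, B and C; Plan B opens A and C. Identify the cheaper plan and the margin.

Plan A is cheaper by 55.

Plan A: {A, B, C}: Galt→B 7·6=42, Joliet→A 4·14=56, Irby→A 4·5=20, Largo→C 2·11=22, Vance→B 5·18=90, York→A 3·21=63, Quay→B 6·14=84. Service 377; fixed 201; total 578.
Plan B: {A, C}: Galt→A 8·6=48, Joliet→A 4·14=56, Irby→A 4·5=20, Largo→C 2·11=22, Vance→A 10·18=180, York→A 3·21=63, Quay→A 9·14=126. Service 515; fixed 118; total 633.
Difference: |578 − 633| = 55.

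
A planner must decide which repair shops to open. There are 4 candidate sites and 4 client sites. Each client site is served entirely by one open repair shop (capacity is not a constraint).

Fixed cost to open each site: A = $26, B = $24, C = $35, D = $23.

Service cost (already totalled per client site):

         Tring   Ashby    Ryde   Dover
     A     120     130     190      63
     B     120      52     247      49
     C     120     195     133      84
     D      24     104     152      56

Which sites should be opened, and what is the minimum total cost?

Open B and D; minimum total cost 324.

For any fixed open set, each client site goes to its cheapest open site; total = fixed + service.
{B, D}: Tring→D 24, Ashby→B 52, Ryde→D 152, Dover→B 49. Service 277; fixed 47; total 324.
{B, C, D}: Tring→D 24, Ashby→B 52, Ryde→C 133, Dover→B 49. Service 258; fixed 82; total 340.
{A, B, D}: service 277 + fixed 73 = 350
{A, B, C, D}: Tring→D 24, Ashby→B 52, Ryde→C 133, Dover→B 49. Service 258; fixed 108; total 366.
No other subset beats 324.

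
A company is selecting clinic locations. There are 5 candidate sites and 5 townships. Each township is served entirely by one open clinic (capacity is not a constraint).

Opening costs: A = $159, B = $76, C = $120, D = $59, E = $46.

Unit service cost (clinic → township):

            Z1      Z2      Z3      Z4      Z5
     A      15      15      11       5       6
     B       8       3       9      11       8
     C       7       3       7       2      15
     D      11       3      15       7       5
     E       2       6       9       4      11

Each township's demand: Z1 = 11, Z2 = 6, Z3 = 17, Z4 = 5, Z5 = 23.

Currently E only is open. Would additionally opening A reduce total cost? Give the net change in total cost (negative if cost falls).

Current service cost with {E}: 484.
Adding A: each township re-picks its cheapest; new service cost 369, saving 115.
Extra fixed cost: 159. Net change = 159 − 115 = 44.
(Totals: 530 → 574.)

No — net change +44 (cost rises by 44).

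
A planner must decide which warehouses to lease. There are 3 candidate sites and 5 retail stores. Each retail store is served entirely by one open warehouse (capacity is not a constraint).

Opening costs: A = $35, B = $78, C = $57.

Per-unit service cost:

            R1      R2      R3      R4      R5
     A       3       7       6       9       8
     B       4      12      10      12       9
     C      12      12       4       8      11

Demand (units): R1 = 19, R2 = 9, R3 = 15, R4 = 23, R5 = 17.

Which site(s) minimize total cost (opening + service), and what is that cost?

For any fixed open set, each retail store goes to its cheapest open site; total = fixed + service.
{A}: R1→A 3·19=57, R2→A 7·9=63, R3→A 6·15=90, R4→A 9·23=207, R5→A 8·17=136. Service 553; fixed 35; total 588.
{A, C}: service 500 + fixed 92 = 592
{A, B}: service 553 + fixed 113 = 666
{A, B, C}: R1→A 3·19=57, R2→A 7·9=63, R3→C 4·15=60, R4→C 8·23=184, R5→A 8·17=136. Service 500; fixed 170; total 670.
No other subset beats 588.

Open A only; minimum total cost 588.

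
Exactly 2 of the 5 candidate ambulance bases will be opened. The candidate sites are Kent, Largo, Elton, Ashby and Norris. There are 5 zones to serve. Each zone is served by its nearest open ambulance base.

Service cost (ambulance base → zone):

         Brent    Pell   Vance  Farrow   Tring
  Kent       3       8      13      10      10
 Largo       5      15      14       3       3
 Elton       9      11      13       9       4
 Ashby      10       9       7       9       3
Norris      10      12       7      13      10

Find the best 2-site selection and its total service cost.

Choose Largo and Ashby; total service cost 27.

With exactly 2 open, each zone uses its cheapest among the chosen.
{Largo, Ashby}: Brent→Largo 5, Pell→Ashby 9, Vance→Ashby 7, Farrow→Largo 3, Tring→Largo 3. Service cost 27.
{Kent, Largo}: service cost 30
{Kent, Ashby}: service cost 30
Among all 10 size-2 choices, {Largo, Ashby} is lowest.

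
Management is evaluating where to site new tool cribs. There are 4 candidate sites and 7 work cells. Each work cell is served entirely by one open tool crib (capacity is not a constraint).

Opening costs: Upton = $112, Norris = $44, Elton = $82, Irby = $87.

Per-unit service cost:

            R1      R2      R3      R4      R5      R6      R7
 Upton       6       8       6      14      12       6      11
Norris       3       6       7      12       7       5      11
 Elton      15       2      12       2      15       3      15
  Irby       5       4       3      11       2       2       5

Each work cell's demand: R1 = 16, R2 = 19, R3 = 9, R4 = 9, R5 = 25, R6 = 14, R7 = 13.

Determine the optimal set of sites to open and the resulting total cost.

For any fixed open set, each work cell goes to its cheapest open site; total = fixed + service.
{Elton, Irby}: R1→Irby 5·16=80, R2→Elton 2·19=38, R3→Irby 3·9=27, R4→Elton 2·9=18, R5→Irby 2·25=50, R6→Irby 2·14=28, R7→Irby 5·13=65. Service 306; fixed 169; total 475.
{Norris, Elton, Irby}: R1→Norris 3·16=48, R2→Elton 2·19=38, R3→Irby 3·9=27, R4→Elton 2·9=18, R5→Irby 2·25=50, R6→Irby 2·14=28, R7→Irby 5·13=65. Service 274; fixed 213; total 487.
{Irby}: service 425 + fixed 87 = 512
{Upton, Norris, Elton, Irby}: R1→Norris 3·16=48, R2→Elton 2·19=38, R3→Irby 3·9=27, R4→Elton 2·9=18, R5→Irby 2·25=50, R6→Irby 2·14=28, R7→Irby 5·13=65. Service 274; fixed 325; total 599.
No other subset beats 475.

Open Elton and Irby; minimum total cost 475.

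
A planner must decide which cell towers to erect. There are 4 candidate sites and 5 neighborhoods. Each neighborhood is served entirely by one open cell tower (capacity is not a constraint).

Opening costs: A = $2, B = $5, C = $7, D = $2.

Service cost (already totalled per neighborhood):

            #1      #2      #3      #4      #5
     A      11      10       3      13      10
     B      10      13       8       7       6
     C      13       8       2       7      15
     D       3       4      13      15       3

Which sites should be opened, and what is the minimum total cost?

For any fixed open set, each neighborhood goes to its cheapest open site; total = fixed + service.
{C, D}: #1→D 3, #2→D 4, #3→C 2, #4→C 7, #5→D 3. Service 19; fixed 9; total 28.
{A, B, D}: service 20 + fixed 9 = 29
{A, C, D}: #1→D 3, #2→D 4, #3→C 2, #4→C 7, #5→D 3. Service 19; fixed 11; total 30.
{A, B, C, D}: #1→D 3, #2→D 4, #3→C 2, #4→B 7, #5→D 3. Service 19; fixed 16; total 35.
No other subset beats 28.

Open C and D; minimum total cost 28.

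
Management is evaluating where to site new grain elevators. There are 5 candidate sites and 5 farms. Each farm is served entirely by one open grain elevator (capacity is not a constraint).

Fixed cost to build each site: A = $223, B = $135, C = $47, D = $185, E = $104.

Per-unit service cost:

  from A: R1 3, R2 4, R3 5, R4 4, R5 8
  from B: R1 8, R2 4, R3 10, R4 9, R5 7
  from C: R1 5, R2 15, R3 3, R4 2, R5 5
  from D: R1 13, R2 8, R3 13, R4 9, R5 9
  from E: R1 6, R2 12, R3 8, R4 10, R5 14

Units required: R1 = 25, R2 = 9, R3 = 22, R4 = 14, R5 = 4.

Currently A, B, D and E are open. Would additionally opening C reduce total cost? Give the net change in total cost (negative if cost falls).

Current service cost with {A, B, D, E}: 305.
Adding C: each farm re-picks its cheapest; new service cost 225, saving 80.
Extra fixed cost: 47. Net change = 47 − 80 = -33.
(Totals: 952 → 919.)

Yes — net change −33 (cost falls by 33).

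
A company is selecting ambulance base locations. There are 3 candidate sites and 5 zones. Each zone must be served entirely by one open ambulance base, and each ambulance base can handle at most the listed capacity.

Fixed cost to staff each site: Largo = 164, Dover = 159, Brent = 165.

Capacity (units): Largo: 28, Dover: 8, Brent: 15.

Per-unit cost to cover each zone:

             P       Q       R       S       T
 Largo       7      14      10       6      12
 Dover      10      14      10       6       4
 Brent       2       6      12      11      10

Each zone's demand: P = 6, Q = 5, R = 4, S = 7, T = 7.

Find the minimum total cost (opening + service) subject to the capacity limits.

Minimum total cost: 537

Open {Largo, Brent}: P→Brent 2·6=12, Q→Brent 6·5=30, R→Largo 10·4=40, S→Largo 6·7=42, T→Largo 12·7=84.
Loads: Largo carries 18/28, Brent carries 11/15. Service 208; fixed 329; total 537.
Next best feasible plan costs 545.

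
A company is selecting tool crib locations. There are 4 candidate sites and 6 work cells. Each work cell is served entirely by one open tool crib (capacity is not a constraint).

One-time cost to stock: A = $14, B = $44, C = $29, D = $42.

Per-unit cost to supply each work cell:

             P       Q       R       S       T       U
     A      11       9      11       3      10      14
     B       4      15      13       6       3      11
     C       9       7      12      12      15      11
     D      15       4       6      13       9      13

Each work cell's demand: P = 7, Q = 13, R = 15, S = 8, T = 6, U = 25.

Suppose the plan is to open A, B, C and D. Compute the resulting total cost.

Each work cell is assigned to its cheapest site among the open ones.
{A, B, C, D}: P→B 4·7=28, Q→D 4·13=52, R→D 6·15=90, S→A 3·8=24, T→B 3·6=18, U→B 11·25=275. Service 487; fixed 129; total 616.

Total cost: 616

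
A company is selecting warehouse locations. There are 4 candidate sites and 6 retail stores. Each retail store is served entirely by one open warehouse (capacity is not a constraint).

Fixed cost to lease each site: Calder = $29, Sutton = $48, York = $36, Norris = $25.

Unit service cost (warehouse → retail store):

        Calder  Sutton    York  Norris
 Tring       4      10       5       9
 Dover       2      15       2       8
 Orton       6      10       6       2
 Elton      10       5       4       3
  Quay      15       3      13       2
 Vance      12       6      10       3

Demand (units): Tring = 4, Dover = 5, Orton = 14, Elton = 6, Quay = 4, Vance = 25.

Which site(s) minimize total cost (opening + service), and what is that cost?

For any fixed open set, each retail store goes to its cheapest open site; total = fixed + service.
{Calder, Norris}: Tring→Calder 4·4=16, Dover→Calder 2·5=10, Orton→Norris 2·14=28, Elton→Norris 3·6=18, Quay→Norris 2·4=8, Vance→Norris 3·25=75. Service 155; fixed 54; total 209.
{York, Norris}: Tring→York 5·4=20, Dover→York 2·5=10, Orton→Norris 2·14=28, Elton→Norris 3·6=18, Quay→Norris 2·4=8, Vance→Norris 3·25=75. Service 159; fixed 61; total 220.
{Norris}: service 205 + fixed 25 = 230
{Calder, Sutton, York, Norris}: service 155 + fixed 138 = 293
(All 15 nonempty subsets were checked; Calder and Norris is lowest.)

Open Calder and Norris; minimum total cost 209.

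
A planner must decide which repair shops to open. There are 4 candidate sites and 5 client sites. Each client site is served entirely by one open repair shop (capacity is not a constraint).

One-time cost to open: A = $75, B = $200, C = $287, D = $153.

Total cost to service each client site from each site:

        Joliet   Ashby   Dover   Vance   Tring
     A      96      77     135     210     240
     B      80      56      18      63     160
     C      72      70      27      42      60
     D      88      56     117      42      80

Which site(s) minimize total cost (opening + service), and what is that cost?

For any fixed open set, each client site goes to its cheapest open site; total = fixed + service.
{D}: Joliet→D 88, Ashby→D 56, Dover→D 117, Vance→D 42, Tring→D 80. Service 383; fixed 153; total 536.
{C}: service 271 + fixed 287 = 558
{B}: service 377 + fixed 200 = 577
{A, B, C, D}: Joliet→C 72, Ashby→B 56, Dover→B 18, Vance→C 42, Tring→C 60. Service 248; fixed 715; total 963.
(All 15 nonempty subsets were checked; D only is lowest.)

Open D only; minimum total cost 536.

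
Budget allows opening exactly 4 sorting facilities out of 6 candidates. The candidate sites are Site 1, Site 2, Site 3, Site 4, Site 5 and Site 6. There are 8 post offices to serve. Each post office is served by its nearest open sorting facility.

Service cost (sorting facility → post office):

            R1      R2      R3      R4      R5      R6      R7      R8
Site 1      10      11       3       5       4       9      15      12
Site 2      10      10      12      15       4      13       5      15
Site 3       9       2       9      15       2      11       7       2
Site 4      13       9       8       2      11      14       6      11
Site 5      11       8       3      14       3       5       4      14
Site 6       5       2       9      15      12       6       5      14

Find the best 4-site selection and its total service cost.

Choose Site 3, Site 4, Site 5 and Site 6; total service cost 25.

With exactly 4 open, each post office uses its cheapest among the chosen.
{Site 3, Site 4, Site 5, Site 6}: R1→Site 6 5, R2→Site 3 2, R3→Site 5 3, R4→Site 4 2, R5→Site 3 2, R6→Site 5 5, R7→Site 5 4, R8→Site 3 2. Service cost 25.
{Site 1, Site 3, Site 4, Site 6}: service cost 27
{Site 1, Site 3, Site 5, Site 6}: service cost 28
Among all 15 size-4 choices, {Site 3, Site 4, Site 5, Site 6} is lowest.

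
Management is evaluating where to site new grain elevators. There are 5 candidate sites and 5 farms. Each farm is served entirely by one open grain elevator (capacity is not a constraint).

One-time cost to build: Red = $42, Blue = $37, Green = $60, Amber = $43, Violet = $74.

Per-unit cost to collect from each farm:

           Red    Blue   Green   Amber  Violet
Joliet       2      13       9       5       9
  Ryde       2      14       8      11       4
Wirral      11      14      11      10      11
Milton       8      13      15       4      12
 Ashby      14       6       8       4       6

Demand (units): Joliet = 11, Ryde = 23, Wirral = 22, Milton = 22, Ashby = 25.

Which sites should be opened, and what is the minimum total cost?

Open Red and Amber; minimum total cost 561.

For any fixed open set, each farm goes to its cheapest open site; total = fixed + service.
{Red, Amber}: Joliet→Red 2·11=22, Ryde→Red 2·23=46, Wirral→Amber 10·22=220, Milton→Amber 4·22=88, Ashby→Amber 4·25=100. Service 476; fixed 85; total 561.
{Red, Blue, Amber}: service 476 + fixed 122 = 598
{Red, Green, Amber}: service 476 + fixed 145 = 621
{Red, Blue, Green, Amber, Violet}: service 476 + fixed 256 = 732
No other subset beats 561.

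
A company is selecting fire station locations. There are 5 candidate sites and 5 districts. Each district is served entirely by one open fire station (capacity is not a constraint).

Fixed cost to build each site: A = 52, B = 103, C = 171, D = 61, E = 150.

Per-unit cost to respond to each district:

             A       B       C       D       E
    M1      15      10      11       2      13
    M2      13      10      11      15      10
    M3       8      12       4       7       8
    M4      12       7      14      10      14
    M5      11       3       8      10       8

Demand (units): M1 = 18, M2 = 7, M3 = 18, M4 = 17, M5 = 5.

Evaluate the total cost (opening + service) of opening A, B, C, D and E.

Each district is assigned to its cheapest site among the open ones.
{A, B, C, D, E}: M1→D 2·18=36, M2→B 10·7=70, M3→C 4·18=72, M4→B 7·17=119, M5→B 3·5=15. Service 312; fixed 537; total 849.

Total cost: 849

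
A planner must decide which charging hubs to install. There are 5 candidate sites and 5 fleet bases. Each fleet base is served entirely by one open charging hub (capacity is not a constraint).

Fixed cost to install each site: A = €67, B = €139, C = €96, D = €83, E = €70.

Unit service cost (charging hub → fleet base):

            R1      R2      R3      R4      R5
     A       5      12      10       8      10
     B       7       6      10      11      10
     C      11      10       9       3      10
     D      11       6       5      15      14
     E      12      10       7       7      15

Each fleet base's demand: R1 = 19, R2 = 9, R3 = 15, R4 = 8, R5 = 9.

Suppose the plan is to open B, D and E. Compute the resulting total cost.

Total cost: 700

Each fleet base is assigned to its cheapest site among the open ones.
{B, D, E}: R1→B 7·19=133, R2→B 6·9=54, R3→D 5·15=75, R4→E 7·8=56, R5→B 10·9=90. Service 408; fixed 292; total 700.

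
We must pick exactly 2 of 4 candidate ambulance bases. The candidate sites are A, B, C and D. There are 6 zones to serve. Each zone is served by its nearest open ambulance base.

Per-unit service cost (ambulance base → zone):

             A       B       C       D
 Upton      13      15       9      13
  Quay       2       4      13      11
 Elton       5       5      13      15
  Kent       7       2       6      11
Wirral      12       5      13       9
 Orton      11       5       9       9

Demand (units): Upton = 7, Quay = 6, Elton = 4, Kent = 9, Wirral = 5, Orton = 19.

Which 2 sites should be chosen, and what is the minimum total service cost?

With exactly 2 open, each zone uses its cheapest among the chosen.
{B, C}: Upton→C 9·7=63, Quay→B 4·6=24, Elton→B 5·4=20, Kent→B 2·9=18, Wirral→B 5·5=25, Orton→B 5·19=95. Service cost 245.
{A, B}: service cost 261
{B, D}: service cost 273
Among all 6 size-2 choices, {B, C} is lowest.

Choose B and C; total service cost 245.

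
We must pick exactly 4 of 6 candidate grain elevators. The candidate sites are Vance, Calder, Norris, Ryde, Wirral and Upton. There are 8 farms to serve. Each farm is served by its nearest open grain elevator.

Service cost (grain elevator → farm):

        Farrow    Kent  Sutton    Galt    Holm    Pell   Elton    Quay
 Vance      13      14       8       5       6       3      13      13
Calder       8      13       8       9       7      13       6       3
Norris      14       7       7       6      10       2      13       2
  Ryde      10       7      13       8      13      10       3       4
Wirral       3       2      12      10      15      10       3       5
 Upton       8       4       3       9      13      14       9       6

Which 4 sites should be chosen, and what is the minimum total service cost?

With exactly 4 open, each farm uses its cheapest among the chosen.
{Vance, Norris, Wirral, Upton}: Farrow→Wirral 3, Kent→Wirral 2, Sutton→Upton 3, Galt→Vance 5, Holm→Vance 6, Pell→Norris 2, Elton→Wirral 3, Quay→Norris 2. Service cost 26.
{Vance, Calder, Wirral, Upton}: service cost 28
{Calder, Norris, Wirral, Upton}: service cost 28
Among all 15 size-4 choices, {Vance, Norris, Wirral, Upton} is lowest.

Choose Vance, Norris, Wirral and Upton; total service cost 26.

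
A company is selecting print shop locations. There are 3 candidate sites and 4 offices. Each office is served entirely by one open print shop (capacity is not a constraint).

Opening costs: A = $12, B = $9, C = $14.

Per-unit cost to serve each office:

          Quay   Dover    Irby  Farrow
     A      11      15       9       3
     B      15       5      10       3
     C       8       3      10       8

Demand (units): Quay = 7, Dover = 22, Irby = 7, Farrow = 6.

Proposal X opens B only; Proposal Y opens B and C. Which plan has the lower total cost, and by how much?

Proposal Y is cheaper by 79.

Proposal X: {B}: Quay→B 15·7=105, Dover→B 5·22=110, Irby→B 10·7=70, Farrow→B 3·6=18. Service 303; fixed 9; total 312.
Proposal Y: {B, C}: Quay→C 8·7=56, Dover→C 3·22=66, Irby→B 10·7=70, Farrow→B 3·6=18. Service 210; fixed 23; total 233.
Difference: |312 − 233| = 79.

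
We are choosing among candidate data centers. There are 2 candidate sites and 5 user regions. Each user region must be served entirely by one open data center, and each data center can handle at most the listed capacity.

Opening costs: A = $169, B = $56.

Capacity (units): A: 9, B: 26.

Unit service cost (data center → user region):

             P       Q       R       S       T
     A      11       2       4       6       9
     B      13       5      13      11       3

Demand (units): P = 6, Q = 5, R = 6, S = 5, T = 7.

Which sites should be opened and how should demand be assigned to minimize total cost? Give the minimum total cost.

Minimum total cost: 428

Open {A, B}: P→B 13·6=78, Q→B 5·5=25, R→A 4·6=24, S→B 11·5=55, T→B 3·7=21.
Loads: A carries 6/9, B carries 23/26. Service 203; fixed 225; total 428.
Next best feasible plan costs 457.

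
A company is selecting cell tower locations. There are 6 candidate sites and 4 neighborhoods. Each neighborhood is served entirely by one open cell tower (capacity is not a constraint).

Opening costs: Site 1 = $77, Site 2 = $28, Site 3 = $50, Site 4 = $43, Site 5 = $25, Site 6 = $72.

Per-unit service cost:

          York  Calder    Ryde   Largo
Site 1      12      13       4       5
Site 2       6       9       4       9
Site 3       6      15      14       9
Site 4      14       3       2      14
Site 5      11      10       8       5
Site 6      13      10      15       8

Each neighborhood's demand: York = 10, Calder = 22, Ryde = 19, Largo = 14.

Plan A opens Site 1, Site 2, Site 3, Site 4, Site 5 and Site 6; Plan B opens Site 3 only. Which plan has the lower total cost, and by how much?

Plan A: {Site 1, Site 2, Site 3, Site 4, Site 5, Site 6}: York→Site 2 6·10=60, Calder→Site 4 3·22=66, Ryde→Site 4 2·19=38, Largo→Site 1 5·14=70. Service 234; fixed 295; total 529.
Plan B: {Site 3}: York→Site 3 6·10=60, Calder→Site 3 15·22=330, Ryde→Site 3 14·19=266, Largo→Site 3 9·14=126. Service 782; fixed 50; total 832.
Difference: |529 − 832| = 303.

Plan A is cheaper by 303.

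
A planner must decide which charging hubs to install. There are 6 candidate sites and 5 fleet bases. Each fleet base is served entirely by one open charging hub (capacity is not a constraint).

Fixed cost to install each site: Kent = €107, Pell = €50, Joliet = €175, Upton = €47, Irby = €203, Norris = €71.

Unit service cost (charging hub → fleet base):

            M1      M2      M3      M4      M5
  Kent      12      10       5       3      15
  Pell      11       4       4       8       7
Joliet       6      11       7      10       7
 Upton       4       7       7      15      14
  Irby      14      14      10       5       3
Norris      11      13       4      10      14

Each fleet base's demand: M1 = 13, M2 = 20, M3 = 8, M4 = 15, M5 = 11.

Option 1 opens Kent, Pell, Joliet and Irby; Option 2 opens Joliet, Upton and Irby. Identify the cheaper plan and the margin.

Option 2 is cheaper by 22.

Option 1: {Kent, Pell, Joliet, Irby}: M1→Joliet 6·13=78, M2→Pell 4·20=80, M3→Pell 4·8=32, M4→Kent 3·15=45, M5→Irby 3·11=33. Service 268; fixed 535; total 803.
Option 2: {Joliet, Upton, Irby}: M1→Upton 4·13=52, M2→Upton 7·20=140, M3→Joliet 7·8=56, M4→Irby 5·15=75, M5→Irby 3·11=33. Service 356; fixed 425; total 781.
Difference: |803 − 781| = 22.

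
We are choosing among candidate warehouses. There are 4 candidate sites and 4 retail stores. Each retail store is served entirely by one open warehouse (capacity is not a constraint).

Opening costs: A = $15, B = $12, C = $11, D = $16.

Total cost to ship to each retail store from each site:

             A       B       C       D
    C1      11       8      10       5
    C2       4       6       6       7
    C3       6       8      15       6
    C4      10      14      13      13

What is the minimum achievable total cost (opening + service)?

Minimum total cost: 46

For any fixed open set, each retail store goes to its cheapest open site; total = fixed + service.
{A}: C1→A 11, C2→A 4, C3→A 6, C4→A 10. Service 31; fixed 15; total 46.
{D}: service 31 + fixed 16 = 47
{B}: service 36 + fixed 12 = 48
{A, B, C, D}: C1→D 5, C2→A 4, C3→A 6, C4→A 10. Service 25; fixed 54; total 79.
(All 15 nonempty subsets were checked; A only is lowest.)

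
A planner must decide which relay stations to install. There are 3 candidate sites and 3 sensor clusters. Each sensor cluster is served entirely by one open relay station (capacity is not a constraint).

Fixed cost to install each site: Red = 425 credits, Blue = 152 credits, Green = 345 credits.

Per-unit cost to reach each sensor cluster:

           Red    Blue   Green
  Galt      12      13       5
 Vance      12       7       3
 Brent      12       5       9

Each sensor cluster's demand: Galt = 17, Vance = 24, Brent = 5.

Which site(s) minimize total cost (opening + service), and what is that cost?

Open Green only; minimum total cost 547.

For any fixed open set, each sensor cluster goes to its cheapest open site; total = fixed + service.
{Green}: Galt→Green 5·17=85, Vance→Green 3·24=72, Brent→Green 9·5=45. Service 202; fixed 345; total 547.
{Blue}: service 414 + fixed 152 = 566
{Blue, Green}: service 182 + fixed 497 = 679
{Red, Blue, Green}: Galt→Green 5·17=85, Vance→Green 3·24=72, Brent→Blue 5·5=25. Service 182; fixed 922; total 1104.
(All 7 nonempty subsets were checked; Green only is lowest.)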